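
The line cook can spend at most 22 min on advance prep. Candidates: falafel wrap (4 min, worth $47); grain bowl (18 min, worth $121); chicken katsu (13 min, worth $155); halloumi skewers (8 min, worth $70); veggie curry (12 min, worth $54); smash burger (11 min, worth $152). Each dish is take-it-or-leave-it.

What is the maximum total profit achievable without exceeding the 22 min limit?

Ranking by ratio (profit/min): smash burger 13.82, chicken katsu 11.92, falafel wrap 11.75.
A density-first pass picks falafel wrap + smash burger — 199 at 15 min.
The 15 min tied up in falafel wrap and smash burger is better spent on chicken katsu + halloumi skewers — total rises to 225 (21 min).

225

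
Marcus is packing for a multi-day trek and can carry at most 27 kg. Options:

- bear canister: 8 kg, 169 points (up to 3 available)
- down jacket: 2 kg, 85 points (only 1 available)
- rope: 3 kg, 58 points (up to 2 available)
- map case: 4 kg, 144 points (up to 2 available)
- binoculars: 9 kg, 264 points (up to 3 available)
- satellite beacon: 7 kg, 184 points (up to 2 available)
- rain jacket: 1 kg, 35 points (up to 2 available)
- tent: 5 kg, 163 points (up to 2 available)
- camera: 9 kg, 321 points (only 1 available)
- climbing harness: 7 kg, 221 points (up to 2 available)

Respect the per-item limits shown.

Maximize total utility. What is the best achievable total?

Filling by ratio: down jacket + 2×map case + 2×rain jacket + tent + camera for 927, with 1 kg left unused.
The 6 kg tied up in rain jacket and tent is better spent on climbing harness — total rises to 950 (27 kg).
Every other selection either busts 27 kg or exceeds an availability limit or fails to beat 950.

950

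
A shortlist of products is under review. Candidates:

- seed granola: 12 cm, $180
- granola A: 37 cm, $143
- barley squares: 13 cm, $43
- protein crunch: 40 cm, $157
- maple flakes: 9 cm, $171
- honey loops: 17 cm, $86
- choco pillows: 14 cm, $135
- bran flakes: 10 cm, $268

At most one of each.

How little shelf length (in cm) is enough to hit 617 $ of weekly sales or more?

Need the lightest bundle worth ≥ 617.
seed granola + maple flakes + bran flakes: 619 weekly sales at 31 cm.
Any bundle with less than 31 cm falls short of 617.

31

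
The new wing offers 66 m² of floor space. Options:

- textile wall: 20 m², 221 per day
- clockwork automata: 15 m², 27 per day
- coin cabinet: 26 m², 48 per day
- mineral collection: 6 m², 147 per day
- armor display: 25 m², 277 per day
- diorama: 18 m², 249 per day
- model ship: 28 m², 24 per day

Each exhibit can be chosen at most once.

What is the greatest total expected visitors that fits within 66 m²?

The ratio heuristic lands on clockwork automata + mineral collection + armor display + diorama (700) but leaves 2 m² idle.
The 21 m² tied up in clockwork automata and mineral collection is better spent on textile wall — total rises to 747 (63 m²).

747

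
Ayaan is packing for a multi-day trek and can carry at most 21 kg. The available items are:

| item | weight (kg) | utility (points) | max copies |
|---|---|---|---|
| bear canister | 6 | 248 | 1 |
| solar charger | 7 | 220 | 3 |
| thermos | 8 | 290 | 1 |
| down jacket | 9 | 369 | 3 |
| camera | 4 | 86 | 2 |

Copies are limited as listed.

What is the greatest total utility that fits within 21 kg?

By utility per kg: bear canister 41.33, down jacket 41.00, thermos 36.25 lead.
A density-first pass picks bear canister + down jacket + camera — 703 at 19 kg.
Replace down jacket and camera with solar charger + thermos: the trade gains 55 net, giving 758 at 21 kg.

758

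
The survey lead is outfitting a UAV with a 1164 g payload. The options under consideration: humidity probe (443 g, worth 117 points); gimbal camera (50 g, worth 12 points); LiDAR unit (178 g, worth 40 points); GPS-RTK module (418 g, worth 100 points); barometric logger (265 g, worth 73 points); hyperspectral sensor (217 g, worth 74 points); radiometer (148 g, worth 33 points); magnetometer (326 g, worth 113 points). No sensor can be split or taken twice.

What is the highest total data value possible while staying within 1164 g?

344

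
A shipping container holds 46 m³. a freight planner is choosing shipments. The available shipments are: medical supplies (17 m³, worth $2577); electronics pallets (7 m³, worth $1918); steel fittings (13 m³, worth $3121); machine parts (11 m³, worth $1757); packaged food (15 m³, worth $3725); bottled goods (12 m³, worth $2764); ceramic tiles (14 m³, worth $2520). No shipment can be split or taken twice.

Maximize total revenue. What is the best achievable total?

10521

Best packing: electronics pallets + steel fittings + machine parts + packaged food — 46 m³, 10521 total.
Next best is electronics pallets + steel fittings + bottled goods + ceramic tiles at 10323 (46 m³) — short by 198.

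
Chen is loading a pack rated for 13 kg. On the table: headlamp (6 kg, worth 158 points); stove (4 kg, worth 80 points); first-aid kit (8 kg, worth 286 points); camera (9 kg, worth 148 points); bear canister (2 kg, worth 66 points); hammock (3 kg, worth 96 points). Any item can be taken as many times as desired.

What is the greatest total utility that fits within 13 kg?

448

Ranking by ratio (utility/kg): first-aid kit 35.75, bear canister 33.00, hammock 32.00.
The ratio heuristic lands on first-aid kit + 2×bear canister (418) but leaves 1 kg idle.
The 2 kg tied up in bear canister is better spent on hammock — total rises to 448 (13 kg).
No other feasible combination exceeds 448.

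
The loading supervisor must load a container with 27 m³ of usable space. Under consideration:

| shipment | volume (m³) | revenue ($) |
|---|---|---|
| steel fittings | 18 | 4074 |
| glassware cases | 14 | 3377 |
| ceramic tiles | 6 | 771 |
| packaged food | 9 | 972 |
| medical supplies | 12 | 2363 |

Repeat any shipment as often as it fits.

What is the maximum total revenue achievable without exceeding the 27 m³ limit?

5740

The ratio ordering already packs tightly: glassware cases + medical supplies, 26 m³, 5740.
Nothing else within 27 m³ beats 5740.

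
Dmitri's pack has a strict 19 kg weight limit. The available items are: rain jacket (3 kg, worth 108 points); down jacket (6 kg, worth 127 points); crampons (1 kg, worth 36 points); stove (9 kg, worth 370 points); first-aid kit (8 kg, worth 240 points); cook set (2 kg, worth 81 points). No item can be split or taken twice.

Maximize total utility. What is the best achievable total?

691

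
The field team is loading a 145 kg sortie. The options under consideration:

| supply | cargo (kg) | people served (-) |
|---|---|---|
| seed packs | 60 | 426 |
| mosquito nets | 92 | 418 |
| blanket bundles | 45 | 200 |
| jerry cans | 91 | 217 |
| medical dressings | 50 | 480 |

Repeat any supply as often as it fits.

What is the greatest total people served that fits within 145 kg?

1160

Blanket bundles + 2×medical dressings uses 145 of the 145 kg and totals 1160.
No other feasible combination exceeds 1160.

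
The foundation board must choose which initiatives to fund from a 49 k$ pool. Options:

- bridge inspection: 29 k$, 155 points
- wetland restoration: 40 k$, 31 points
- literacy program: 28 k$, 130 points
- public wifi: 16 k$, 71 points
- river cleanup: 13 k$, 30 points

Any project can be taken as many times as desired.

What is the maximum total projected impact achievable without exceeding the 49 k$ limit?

226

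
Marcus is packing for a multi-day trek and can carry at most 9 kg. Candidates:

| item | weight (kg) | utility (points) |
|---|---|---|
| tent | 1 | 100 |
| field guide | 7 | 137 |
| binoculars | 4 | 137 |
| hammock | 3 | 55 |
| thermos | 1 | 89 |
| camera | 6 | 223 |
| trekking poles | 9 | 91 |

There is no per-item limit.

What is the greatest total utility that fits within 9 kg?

Best packing: 9×tent — 9 kg, 900 total.
That's the maximum — no swap from here does better than 900.

900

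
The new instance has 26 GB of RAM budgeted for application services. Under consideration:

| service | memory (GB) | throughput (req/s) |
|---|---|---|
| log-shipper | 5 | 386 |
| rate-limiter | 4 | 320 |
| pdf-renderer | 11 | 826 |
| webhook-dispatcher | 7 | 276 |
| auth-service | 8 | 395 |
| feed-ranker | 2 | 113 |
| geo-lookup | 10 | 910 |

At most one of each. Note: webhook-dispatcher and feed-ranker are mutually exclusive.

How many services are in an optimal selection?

3

The maximum throughput within 26 GB is 2122.
One optimal bundle: log-shipper + pdf-renderer + geo-lookup (26 GB).
Every optimal selection uses 3 services.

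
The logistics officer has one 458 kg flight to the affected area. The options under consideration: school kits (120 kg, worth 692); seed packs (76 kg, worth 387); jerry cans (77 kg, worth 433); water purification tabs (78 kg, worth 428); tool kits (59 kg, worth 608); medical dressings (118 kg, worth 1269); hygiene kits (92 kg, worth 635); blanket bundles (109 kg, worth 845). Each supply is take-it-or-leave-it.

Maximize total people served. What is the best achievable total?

3790

By people served per kg: medical dressings 10.75, tool kits 10.31, blanket bundles 7.75, hygiene kits 6.90 lead.
Taking jerry cans + tool kits + medical dressings + hygiene kits + blanket bundles: 455 kg used, 3790 in people served.
Next best is water purification tabs + tool kits + medical dressings + hygiene kits + blanket bundles at 3785 (456 kg) — short by 5.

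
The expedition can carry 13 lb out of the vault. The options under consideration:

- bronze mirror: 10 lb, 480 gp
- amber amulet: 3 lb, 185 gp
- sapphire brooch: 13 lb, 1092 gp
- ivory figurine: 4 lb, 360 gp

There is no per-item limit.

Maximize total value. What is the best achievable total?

1092

Greedy by ratio would take 3×ivory figurine: 12 lb used, total 1080.
Replace 3×ivory figurine with sapphire brooch: the trade gains 12 net, giving 1092 at 13 lb.
Nothing else within 13 lb beats 1092.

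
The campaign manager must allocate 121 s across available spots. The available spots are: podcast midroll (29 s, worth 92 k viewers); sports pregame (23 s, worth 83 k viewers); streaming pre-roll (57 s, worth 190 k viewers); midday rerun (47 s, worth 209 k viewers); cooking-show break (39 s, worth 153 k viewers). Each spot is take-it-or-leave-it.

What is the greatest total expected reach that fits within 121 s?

Greedy by ratio would take sports pregame + midday rerun + cooking-show break: 109 s used, total 445.
Replace sports pregame with podcast midroll: the trade gains 9 net, giving 454 at 115 s.

454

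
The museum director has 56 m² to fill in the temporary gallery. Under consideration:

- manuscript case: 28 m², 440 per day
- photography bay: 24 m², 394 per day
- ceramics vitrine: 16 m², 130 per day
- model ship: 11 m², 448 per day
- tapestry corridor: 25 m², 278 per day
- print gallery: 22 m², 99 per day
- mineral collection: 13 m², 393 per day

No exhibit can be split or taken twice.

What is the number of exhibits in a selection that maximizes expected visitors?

Best achievable expected visitors is 1281.
For example manuscript case + model ship + mineral collection achieves it, using 52 m².
Every optimal selection uses 3 exhibits.

3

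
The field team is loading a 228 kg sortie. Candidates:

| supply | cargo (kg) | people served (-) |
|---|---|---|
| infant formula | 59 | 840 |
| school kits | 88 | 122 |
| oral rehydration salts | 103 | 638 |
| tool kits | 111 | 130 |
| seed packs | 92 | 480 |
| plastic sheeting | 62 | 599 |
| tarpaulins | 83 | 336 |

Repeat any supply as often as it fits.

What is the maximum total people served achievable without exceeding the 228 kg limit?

Density check — infant formula 14.24, plastic sheeting 9.66, oral rehydration salts 6.19, seed packs 5.22 are the best per kg.
Taking 3×infant formula: 177 kg used, 2520 in people served.
That's the maximum — no swap from here does better than 2520.

2520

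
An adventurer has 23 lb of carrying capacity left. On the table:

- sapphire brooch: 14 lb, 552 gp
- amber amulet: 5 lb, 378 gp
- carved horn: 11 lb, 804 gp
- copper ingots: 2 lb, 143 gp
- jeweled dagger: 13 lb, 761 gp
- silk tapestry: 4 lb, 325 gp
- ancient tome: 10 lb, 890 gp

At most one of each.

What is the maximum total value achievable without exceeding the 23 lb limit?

1837

Ranking by ratio (value/lb): ancient tome 89.00, silk tapestry 81.25, amber amulet 75.60.
A density-first pass picks amber amulet + copper ingots + silk tapestry + ancient tome — 1736 at 21 lb.
The 9 lb tied up in amber amulet and silk tapestry is better spent on carved horn — total rises to 1837 (23 lb).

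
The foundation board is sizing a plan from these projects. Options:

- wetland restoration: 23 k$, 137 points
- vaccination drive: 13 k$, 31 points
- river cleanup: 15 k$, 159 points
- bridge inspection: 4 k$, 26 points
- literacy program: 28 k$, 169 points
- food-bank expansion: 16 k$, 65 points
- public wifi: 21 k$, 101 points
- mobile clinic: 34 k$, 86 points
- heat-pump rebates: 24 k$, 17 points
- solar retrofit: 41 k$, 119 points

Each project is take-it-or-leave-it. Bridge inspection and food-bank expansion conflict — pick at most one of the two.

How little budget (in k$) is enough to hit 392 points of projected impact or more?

59

Look for the lowest-budget combination reaching 392.
river cleanup + literacy program + food-bank expansion: 393 projected impact at 59 k$.
Below 59 k$ the best achievable stays under 392.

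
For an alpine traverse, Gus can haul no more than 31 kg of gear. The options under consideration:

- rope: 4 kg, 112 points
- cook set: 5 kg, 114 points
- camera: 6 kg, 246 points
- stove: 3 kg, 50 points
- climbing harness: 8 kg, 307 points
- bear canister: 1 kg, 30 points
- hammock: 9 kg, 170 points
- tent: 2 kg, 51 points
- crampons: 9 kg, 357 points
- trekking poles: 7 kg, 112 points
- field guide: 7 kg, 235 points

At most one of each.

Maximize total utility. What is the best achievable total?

1175

Taking camera + climbing harness + bear canister + crampons + field guide: 31 kg used, 1175 in utility.
No other feasible combination exceeds 1175.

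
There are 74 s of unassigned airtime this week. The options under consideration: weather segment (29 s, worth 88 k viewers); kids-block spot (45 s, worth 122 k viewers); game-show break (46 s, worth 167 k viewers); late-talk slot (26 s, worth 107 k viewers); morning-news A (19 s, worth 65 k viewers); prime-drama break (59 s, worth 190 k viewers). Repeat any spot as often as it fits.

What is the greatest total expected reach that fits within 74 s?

Taking 2×late-talk slot + morning-news A: 71 s used, 279 in expected reach.
The spare 3 s is too small for any remaining spot, and no exchange beats 279.

279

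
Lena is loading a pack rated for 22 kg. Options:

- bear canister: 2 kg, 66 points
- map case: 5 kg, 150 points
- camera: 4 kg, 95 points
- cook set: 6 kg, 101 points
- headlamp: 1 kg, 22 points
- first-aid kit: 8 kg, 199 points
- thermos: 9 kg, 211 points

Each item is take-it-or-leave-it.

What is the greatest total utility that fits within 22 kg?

A density-first pass picks bear canister + map case + camera + headlamp + first-aid kit — 532 at 20 kg.
The 7 kg tied up in bear canister and camera and headlamp is better spent on thermos — total rises to 560 (22 kg).
That's the maximum — no swap from here does better than 560.

560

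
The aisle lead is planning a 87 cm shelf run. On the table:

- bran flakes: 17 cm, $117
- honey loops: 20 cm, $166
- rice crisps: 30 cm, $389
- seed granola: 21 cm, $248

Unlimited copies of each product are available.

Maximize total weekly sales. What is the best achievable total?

Density check — rice crisps 12.97, seed granola 11.81, honey loops 8.30 are the best per cm.
Taking 2×rice crisps + seed granola: 81 cm used, 1026 in weekly sales.

1026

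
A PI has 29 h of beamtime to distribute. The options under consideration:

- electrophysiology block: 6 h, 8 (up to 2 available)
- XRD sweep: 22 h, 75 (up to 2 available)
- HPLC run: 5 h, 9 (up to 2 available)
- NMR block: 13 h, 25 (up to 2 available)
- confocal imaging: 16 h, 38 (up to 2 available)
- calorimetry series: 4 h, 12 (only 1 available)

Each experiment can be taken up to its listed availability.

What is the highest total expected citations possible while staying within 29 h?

The ratio ordering already packs tightly: XRD sweep + calorimetry series, 26 h, 87.

87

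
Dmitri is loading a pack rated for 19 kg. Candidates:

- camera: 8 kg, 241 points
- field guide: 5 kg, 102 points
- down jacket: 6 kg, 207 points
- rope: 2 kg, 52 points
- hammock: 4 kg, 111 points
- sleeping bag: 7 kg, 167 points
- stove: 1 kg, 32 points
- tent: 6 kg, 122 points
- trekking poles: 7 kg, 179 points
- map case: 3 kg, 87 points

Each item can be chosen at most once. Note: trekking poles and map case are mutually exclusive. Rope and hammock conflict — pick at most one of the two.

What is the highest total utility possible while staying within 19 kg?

Greedy by ratio would take camera + down jacket + stove + map case: 18 kg used, total 567.
The 3 kg tied up in map case is better spent on hammock — total rises to 591 (19 kg).
The closest alternative, camera + down jacket + rope + map case, reaches only 587.

591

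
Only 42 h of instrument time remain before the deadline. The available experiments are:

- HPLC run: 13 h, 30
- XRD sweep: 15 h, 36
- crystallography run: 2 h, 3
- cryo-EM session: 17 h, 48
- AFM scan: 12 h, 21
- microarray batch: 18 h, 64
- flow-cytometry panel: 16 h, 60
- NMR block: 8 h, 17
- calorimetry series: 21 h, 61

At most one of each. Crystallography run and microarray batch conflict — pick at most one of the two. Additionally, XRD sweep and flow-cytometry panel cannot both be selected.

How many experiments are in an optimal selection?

Best achievable expected citations is 141.
One optimal bundle: microarray batch + flow-cytometry panel + NMR block (42 h).
Any selection reaching 141 contains exactly 3 experiments.

3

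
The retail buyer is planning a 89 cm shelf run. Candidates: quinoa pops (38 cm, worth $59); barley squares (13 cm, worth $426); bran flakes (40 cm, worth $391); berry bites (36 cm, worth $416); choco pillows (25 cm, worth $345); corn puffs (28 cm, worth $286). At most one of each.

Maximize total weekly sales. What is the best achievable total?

1233

Filling by ratio: barley squares + berry bites + choco pillows for 1187, with 15 cm left unused.
The 25 cm tied up in choco pillows is better spent on bran flakes — total rises to 1233 (89 cm).
The closest alternative, barley squares + berry bites + choco pillows, reaches only 1187.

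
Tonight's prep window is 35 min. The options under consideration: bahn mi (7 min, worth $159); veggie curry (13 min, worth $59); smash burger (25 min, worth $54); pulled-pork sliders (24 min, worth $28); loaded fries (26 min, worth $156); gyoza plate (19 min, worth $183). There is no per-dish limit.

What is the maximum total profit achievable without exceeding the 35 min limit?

Ranking by ratio (profit/min): bahn mi 22.71, gyoza plate 9.63, loaded fries 6.00.
Best packing: 5×bahn mi — 35 min, 795 total.

795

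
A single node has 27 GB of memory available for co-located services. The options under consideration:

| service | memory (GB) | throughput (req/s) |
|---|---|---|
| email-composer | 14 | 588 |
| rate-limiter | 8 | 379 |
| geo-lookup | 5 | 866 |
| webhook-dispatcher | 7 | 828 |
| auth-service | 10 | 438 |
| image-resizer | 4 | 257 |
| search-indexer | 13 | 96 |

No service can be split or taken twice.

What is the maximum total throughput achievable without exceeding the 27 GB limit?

2389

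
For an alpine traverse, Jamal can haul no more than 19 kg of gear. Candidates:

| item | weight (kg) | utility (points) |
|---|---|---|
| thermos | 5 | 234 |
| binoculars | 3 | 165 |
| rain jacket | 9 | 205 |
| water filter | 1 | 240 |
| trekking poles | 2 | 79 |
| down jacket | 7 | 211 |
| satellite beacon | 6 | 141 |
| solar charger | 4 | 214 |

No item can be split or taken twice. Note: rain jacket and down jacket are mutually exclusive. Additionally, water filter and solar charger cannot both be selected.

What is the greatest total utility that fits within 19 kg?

929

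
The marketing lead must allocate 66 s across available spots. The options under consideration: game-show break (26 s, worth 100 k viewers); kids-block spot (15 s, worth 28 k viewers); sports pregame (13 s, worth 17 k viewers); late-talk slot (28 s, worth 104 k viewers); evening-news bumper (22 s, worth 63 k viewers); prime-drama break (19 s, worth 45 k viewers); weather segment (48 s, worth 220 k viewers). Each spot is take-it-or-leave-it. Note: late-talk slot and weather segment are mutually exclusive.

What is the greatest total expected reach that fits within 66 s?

Best packing: kids-block spot + weather segment — 63 s, 248 total.
The closest alternative, sports pregame + weather segment, reaches only 237.

248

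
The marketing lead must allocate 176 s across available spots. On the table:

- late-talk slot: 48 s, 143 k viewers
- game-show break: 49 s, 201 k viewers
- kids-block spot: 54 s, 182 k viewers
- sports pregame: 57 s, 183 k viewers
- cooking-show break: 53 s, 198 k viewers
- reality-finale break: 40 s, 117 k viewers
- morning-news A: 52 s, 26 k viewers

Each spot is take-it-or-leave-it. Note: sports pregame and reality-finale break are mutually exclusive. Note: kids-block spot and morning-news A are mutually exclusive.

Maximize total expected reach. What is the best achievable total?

A density-first pass picks game-show break + kids-block spot + cooking-show break — 581 at 156 s.
Dropping kids-block spot frees 54 s; slotting in sports pregame (57 s) lifts the total to 582 at 159 s.
Runner-up game-show break + kids-block spot + cooking-show break tops out at 581.

582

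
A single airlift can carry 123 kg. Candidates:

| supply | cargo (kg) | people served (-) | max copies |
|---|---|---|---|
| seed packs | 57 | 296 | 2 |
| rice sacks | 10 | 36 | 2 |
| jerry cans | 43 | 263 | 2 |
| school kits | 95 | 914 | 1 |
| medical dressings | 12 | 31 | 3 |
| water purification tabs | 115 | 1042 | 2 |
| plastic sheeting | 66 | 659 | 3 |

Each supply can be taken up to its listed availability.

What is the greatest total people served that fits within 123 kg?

1042

Ranking by ratio (people served/kg): plastic sheeting 9.98, school kits 9.62, water purification tabs 9.06.
A density-first pass picks rice sacks + jerry cans + plastic sheeting — 958 at 119 kg.
Dropping rice sacks and jerry cans and plastic sheeting frees 119 kg; slotting in water purification tabs (115 kg) lifts the total to 1042 at 115 kg.
That's the maximum — no swap from here does better than 1042.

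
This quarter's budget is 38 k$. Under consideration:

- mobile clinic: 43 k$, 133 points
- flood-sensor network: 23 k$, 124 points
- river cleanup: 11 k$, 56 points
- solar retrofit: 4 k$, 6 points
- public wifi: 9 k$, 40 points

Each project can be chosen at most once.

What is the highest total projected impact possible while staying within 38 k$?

186

Best packing: flood-sensor network + river cleanup + solar retrofit — 38 k$, 186 total.
An exhaustive check of the 32 subsets confirms 186.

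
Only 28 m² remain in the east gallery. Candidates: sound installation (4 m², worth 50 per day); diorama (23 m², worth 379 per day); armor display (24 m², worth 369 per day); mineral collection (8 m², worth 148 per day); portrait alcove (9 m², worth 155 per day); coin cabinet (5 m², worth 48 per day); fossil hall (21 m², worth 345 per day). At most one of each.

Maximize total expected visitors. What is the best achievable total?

429

Greedy by ratio would take sound installation + mineral collection + portrait alcove + coin cabinet: 26 m² used, total 401.
Dropping mineral collection and portrait alcove and coin cabinet frees 22 m²; slotting in diorama (23 m²) lifts the total to 429 at 27 m².
The closest alternative, diorama + coin cabinet, reaches only 427.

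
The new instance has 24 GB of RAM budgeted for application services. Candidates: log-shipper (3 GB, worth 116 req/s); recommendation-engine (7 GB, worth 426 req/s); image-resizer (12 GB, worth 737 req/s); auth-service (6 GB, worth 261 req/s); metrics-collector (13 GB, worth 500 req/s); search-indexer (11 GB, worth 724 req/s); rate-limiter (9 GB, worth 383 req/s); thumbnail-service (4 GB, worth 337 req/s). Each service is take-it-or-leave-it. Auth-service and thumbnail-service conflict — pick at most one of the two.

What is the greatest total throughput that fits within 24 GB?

1500

Filling by ratio: recommendation-engine + search-indexer + thumbnail-service for 1487, with 2 GB left unused.
The 11 GB tied up in search-indexer is better spent on image-resizer — total rises to 1500 (23 GB).
Runner-up recommendation-engine + search-indexer + thumbnail-service tops out at 1487.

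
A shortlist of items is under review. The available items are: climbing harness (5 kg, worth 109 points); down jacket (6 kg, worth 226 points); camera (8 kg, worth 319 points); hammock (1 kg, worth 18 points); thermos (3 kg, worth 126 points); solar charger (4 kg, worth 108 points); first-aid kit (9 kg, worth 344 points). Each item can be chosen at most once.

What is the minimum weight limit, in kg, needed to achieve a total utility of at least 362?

Need the lightest bundle worth ≥ 362.
down jacket + hammock + thermos reaches 370 using 10 kg.
Below 10 kg the best achievable stays under 362.

10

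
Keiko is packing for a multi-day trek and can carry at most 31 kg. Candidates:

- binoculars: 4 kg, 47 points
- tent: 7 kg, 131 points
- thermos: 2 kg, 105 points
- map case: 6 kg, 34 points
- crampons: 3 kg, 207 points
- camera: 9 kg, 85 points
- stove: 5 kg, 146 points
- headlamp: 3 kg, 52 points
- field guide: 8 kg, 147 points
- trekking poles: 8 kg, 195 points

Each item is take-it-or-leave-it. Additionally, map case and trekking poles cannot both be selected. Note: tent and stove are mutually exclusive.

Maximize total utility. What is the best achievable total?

852

Thermos + crampons + stove + headlamp + field guide + trekking poles uses 29 of the 31 kg and totals 852.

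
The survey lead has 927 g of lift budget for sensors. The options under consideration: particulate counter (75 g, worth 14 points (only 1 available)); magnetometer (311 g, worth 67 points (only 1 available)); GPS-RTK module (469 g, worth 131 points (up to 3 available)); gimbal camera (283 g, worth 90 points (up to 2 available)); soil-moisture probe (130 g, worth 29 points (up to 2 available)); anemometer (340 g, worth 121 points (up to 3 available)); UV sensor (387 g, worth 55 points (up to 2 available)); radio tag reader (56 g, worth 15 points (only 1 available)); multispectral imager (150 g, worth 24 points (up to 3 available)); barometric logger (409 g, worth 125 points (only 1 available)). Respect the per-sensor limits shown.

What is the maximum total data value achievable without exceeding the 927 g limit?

The ratio heuristic lands on soil-moisture probe + 2×anemometer + radio tag reader (286) but leaves 61 g idle.
Dropping soil-moisture probe and anemometer and radio tag reader frees 526 g; slotting in 2×gimbal camera (566 g) lifts the total to 301 at 906 g.

301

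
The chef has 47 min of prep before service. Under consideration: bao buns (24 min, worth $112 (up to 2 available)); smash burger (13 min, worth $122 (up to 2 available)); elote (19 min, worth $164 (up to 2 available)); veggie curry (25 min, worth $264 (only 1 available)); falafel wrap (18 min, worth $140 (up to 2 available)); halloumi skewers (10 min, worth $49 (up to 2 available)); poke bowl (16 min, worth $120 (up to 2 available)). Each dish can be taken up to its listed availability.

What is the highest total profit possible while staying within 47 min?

428

Taking the top-ratio dishes first gives smash burger + veggie curry for 386 (38 min).
The 13 min tied up in smash burger is better spent on elote — total rises to 428 (44 min).
The spare 3 min is too small for any remaining dish, and no exchange beats 428.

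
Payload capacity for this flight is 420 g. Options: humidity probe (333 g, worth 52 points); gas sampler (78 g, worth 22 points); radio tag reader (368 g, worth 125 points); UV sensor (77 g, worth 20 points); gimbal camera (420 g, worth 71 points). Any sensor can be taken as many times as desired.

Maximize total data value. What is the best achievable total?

125

Taking radio tag reader: 368 g used, 125 in data value.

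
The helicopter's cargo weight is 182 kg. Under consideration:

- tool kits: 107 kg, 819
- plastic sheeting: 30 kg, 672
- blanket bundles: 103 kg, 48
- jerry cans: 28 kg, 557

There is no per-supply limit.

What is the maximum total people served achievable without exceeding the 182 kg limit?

4032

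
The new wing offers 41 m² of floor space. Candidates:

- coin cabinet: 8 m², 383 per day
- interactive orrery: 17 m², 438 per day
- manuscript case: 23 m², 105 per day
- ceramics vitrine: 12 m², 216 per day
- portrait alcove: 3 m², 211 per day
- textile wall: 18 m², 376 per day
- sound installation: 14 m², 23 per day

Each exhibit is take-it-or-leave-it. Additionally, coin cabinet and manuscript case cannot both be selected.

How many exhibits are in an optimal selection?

4

Optimal total is 1248.
coin cabinet + interactive orrery + ceramics vitrine + portrait alcove hits 1248 at 40 m².
Any selection reaching 1248 contains exactly 4 exhibits.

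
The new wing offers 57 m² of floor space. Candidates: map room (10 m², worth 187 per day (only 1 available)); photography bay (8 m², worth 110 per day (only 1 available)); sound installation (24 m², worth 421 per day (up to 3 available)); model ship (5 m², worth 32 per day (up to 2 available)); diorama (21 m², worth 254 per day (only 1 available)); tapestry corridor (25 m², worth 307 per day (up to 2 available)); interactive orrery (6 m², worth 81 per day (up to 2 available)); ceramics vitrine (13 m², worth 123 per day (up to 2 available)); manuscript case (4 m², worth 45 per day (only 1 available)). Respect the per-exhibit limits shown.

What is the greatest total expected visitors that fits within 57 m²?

952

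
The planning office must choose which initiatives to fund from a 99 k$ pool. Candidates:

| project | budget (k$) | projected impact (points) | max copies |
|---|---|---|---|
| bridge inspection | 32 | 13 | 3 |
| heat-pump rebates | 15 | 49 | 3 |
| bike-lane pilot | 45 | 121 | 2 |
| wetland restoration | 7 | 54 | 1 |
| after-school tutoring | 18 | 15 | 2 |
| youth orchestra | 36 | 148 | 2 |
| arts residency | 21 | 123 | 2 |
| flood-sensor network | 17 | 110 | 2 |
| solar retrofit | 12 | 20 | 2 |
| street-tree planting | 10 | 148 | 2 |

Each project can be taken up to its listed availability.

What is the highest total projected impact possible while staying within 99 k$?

A density-first pass picks heat-pump rebates + wetland restoration + arts residency + 2×flood-sensor network + 2×street-tree planting — 742 at 97 k$.
The 22 k$ tied up in heat-pump rebates and wetland restoration is better spent on arts residency — total rises to 762 (96 k$).

762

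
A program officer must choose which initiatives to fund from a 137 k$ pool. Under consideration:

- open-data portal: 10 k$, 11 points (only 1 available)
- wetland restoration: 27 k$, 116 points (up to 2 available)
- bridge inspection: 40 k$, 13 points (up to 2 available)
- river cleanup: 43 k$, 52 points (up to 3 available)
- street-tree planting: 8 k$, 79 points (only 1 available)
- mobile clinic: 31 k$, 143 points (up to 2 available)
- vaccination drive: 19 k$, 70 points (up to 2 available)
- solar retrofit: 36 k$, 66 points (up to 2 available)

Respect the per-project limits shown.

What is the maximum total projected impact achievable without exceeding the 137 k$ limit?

621

Density check — street-tree planting 9.88, mobile clinic 4.61, wetland restoration 4.30, vaccination drive 3.68 are the best per k$.
A density-first pass picks open-data portal + 2×wetland restoration + street-tree planting + 2×mobile clinic — 608 at 134 k$.
Replace open-data portal and wetland restoration with 2×vaccination drive: the trade gains 13 net, giving 621 at 135 k$.
That's the maximum — no swap from here does better than 621.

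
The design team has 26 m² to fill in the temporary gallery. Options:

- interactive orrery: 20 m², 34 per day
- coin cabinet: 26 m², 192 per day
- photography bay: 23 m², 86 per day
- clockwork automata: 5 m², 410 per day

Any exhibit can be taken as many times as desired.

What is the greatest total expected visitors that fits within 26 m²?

2050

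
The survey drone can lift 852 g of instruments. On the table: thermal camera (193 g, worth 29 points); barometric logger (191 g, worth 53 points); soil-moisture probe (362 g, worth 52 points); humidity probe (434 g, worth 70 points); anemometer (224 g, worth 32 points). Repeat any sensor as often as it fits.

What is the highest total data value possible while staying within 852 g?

The ratio ordering already packs tightly: 4×barometric logger, 764 g, 212.
The spare 88 g is too small for any remaining sensor, and no exchange beats 212.

212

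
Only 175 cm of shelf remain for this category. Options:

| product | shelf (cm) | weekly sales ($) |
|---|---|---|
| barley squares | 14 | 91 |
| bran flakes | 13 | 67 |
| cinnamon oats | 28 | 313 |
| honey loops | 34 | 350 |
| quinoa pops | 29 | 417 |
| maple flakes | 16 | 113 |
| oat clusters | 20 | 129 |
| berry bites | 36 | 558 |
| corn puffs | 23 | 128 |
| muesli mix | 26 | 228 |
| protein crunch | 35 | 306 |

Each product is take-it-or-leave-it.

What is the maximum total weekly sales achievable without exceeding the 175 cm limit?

2011

Density check — berry bites 15.50, quinoa pops 14.38, cinnamon oats 11.18 are the best per cm.
Filling by ratio: cinnamon oats + honey loops + quinoa pops + maple flakes + berry bites + muesli mix for 1979, with 6 cm left unused.
Replace maple flakes and muesli mix with bran flakes + protein crunch: the trade gains 32 net, giving 2011 at 175 cm.
An exhaustive check of the 2048 subsets confirms 2011.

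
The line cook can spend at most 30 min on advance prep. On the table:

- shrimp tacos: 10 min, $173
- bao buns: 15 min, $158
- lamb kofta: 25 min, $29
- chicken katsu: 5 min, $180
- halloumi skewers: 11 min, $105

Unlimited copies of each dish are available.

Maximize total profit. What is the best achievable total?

Ranking by ratio (profit/min): chicken katsu 36.00, shrimp tacos 17.30, bao buns 10.53.
6×chicken katsu uses 30 of the 30 min and totals 1080.
No other feasible combination exceeds 1080.

1080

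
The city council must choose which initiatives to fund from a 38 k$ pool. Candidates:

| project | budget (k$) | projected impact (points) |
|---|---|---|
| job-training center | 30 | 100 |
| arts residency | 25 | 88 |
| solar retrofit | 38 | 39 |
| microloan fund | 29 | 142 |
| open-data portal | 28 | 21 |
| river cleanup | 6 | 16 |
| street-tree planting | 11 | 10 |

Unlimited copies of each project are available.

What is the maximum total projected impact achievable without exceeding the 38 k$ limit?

By projected impact per k$: microloan fund 4.90, arts residency 3.52, job-training center 3.33 lead.
Best packing: microloan fund + river cleanup — 35 k$, 158 total.
Nothing else within 38 k$ beats 158.

158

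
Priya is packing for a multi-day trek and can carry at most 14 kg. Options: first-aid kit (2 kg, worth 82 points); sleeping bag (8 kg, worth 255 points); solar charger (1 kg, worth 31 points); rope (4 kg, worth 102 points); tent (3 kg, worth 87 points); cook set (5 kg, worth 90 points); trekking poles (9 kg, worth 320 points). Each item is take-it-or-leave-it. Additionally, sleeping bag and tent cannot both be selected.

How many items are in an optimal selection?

3

The maximum utility within 14 kg is 489.
One optimal bundle: first-aid kit + tent + trekking poles (14 kg).
Any selection reaching 489 contains exactly 3 items.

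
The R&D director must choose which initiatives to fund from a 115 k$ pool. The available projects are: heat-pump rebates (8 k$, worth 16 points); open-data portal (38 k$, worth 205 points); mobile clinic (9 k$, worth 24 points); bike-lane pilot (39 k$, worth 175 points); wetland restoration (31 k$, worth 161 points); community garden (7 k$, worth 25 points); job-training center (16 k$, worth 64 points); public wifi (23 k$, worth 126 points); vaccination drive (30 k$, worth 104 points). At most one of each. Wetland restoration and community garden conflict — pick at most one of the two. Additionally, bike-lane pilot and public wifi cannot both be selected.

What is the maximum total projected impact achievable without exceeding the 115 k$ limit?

556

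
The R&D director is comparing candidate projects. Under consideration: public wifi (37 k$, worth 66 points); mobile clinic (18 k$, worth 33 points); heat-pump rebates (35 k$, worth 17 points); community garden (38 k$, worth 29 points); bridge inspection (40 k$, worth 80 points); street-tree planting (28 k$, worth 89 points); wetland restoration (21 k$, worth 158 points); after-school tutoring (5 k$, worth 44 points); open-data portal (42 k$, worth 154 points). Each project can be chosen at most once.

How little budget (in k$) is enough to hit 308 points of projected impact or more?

Need the lightest bundle worth ≥ 308.
wetland restoration + open-data portal reaches 312 using 63 k$.
No combination under 63 k$ hits 308.

63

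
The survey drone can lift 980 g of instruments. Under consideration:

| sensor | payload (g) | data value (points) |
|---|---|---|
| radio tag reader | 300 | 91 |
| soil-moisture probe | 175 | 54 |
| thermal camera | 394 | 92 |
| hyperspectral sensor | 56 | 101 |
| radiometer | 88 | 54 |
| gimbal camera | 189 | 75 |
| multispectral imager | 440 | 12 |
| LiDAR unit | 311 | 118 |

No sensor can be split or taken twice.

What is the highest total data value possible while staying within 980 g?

The ratio heuristic lands on soil-moisture probe + hyperspectral sensor + radiometer + gimbal camera + LiDAR unit (402) but leaves 161 g idle.
Dropping soil-moisture probe frees 175 g; slotting in radio tag reader (300 g) lifts the total to 439 at 944 g.

439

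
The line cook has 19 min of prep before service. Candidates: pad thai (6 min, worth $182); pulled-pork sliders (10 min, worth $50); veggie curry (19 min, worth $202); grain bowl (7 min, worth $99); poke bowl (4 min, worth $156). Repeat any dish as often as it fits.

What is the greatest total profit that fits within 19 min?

650

Density check — poke bowl 39.00, pad thai 30.33, grain bowl 14.14 are the best per min.
Taking the top-ratio dishes first gives 4×poke bowl for 624 (16 min).
The 4 min tied up in poke bowl is better spent on pad thai — total rises to 650 (18 min).
Every other selection either busts 19 min or fails to beat 650.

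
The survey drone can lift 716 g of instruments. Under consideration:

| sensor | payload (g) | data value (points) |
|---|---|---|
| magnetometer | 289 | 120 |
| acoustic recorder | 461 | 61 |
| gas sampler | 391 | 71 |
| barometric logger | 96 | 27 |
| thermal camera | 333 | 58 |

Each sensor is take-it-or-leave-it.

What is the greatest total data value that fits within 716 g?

A density-first pass picks magnetometer + barometric logger — 147 at 385 g.
Dropping barometric logger frees 96 g; slotting in gas sampler (391 g) lifts the total to 191 at 680 g.

191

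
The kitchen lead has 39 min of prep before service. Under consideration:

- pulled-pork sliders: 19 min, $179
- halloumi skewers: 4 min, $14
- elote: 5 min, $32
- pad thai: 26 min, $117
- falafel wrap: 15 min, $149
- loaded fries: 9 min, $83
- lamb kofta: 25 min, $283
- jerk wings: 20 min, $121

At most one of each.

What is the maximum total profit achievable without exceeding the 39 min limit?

By profit per min: lamb kofta 11.32, falafel wrap 9.93, pulled-pork sliders 9.42 lead.
Taking elote + loaded fries + lamb kofta: 39 min used, 398 in profit.
That's the maximum — no swap from here does better than 398.

398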